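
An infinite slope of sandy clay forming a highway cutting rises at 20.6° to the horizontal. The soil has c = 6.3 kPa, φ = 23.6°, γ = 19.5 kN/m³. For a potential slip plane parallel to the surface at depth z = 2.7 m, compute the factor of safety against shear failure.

FS = 1.53

For an infinite slope with a slip plane parallel to the surface (no pore pressure): FS = [c + γz cos²β tanφ] / [γz sinβ cosβ].
γz = 19.5·2.7 = 52.65 kN/m²
Numerator = 6.3 + 52.65·cos²20.6°·tan23.6° = 6.3 + 52.65·0.8762·0.4369 = 26.455 kPa
Denominator = 52.65·sin20.6°·cos20.6° = 52.65·0.3518·0.9361 = 17.340 kPa
FS = 26.455 / 17.340 = 1.526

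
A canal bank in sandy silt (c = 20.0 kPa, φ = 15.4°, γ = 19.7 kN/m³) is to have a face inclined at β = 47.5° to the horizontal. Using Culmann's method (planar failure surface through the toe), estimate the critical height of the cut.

H_c = 18.88 m

Culmann's analysis gives the critical failure plane at α_cr = (β + φ)/2 = (47.5 + 15.4)/2 = 31.4°, and the critical height
H_c = (4c/γ) · sinβ cosφ / [1 − cos(β − φ)]
    = (4·20.0/19.7) · sin47.5°·cos15.4° / [1 − cos(32.1°)]
    = 4.061 · 0.7373·0.9641 / [1 − 0.8471]
    = 4.061 · 0.7108 / 0.1529
    = 18.88 m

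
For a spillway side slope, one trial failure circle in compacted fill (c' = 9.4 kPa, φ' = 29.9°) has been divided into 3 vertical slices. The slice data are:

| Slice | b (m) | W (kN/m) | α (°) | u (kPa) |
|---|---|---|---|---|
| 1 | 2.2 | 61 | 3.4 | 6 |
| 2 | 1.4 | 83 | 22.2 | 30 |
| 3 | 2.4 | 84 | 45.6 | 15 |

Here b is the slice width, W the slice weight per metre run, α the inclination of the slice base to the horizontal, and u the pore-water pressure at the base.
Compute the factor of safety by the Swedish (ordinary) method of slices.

FS = 1.23

Ordinary method of slices: FS = Σ[c'·Δl_i + (W_i cosα_i − u_i·Δl_i)·tanφ'] / Σ W_i sinα_i, with Δl_i = b_i / cosα_i.
Slice 1: Δl = 2.2/cos3.4° = 2.204 m; N'_1 = 61·cos3.4° − 6·2.204 = 47.7; c'Δl = 20.72; W sinα = 3.6
Slice 2: Δl = 1.4/cos22.2° = 1.512 m; N'_2 = 83·cos22.2° − 30·1.512 = 31.5; c'Δl = 14.21; W sinα = 31.4
Slice 3: Δl = 2.4/cos45.6° = 3.430 m; N'_3 = 84·cos45.6° − 15·3.430 = 7.3; c'Δl = 32.24; W sinα = 60.0
Σc'Δl = 67.2 kN/m; ΣN' = 86.5 kN/m; ΣW sinα = 95.0 kN/m
Resisting = 67.2 + 86.5·tan29.9° = 67.2 + 49.7 = 116.9 kN/m
FS = 116.9 / 95.0 = 1.231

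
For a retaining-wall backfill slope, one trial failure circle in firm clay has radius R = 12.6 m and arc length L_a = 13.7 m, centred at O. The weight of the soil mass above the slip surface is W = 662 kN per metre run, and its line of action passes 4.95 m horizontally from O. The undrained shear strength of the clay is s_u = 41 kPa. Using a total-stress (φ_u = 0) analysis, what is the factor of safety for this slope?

Taking moments about the centre O, the resisting moment is provided by the undrained shear strength acting along the arc:
M_R = s_u·L_a·R = 41·13.70·12.6 = 7077.4 kN·m/m
M_D = W·d = 662·4.95 = 3276.9 kN·m/m
FS = M_R / M_D = 7077.4 / 3276.9 = 2.160

FS = 2.16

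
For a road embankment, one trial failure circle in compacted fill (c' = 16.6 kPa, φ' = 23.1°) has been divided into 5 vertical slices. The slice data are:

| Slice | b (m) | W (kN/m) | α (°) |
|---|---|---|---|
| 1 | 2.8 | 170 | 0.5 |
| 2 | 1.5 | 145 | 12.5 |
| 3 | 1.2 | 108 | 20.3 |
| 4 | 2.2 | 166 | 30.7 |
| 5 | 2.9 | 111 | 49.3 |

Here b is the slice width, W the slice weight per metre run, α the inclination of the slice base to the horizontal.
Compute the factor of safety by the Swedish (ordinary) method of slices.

FS = 2.00

Ordinary method of slices: FS = Σ[c'·Δl_i + (W_i cosα_i)·tanφ'] / Σ W_i sinα_i, with Δl_i = b_i / cosα_i.
Slice 1: Δl = 2.8/cos0.5° = 2.800 m; N'_1 = 170·cos0.5° = 170.0; c'Δl = 46.48; W sinα = 1.5
Slice 2: Δl = 1.5/cos12.5° = 1.536 m; N'_2 = 145·cos12.5° = 141.6; c'Δl = 25.50; W sinα = 31.4
Slice 3: Δl = 1.2/cos20.3° = 1.279 m; N'_3 = 108·cos20.3° = 101.3; c'Δl = 21.24; W sinα = 37.5
Slice 4: Δl = 2.2/cos30.7° = 2.559 m; N'_4 = 166·cos30.7° = 142.7; c'Δl = 42.47; W sinα = 84.8
Slice 5: Δl = 2.9/cos49.3° = 4.447 m; N'_5 = 111·cos49.3° = 72.4; c'Δl = 73.82; W sinα = 84.2
Σc'Δl = 209.5 kN/m; ΣN' = 628.0 kN/m; ΣW sinα = 239.2 kN/m
Resisting = 209.5 + 628.0·tan23.1° = 209.5 + 267.9 = 477.4 kN/m
FS = 477.4 / 239.2 = 1.995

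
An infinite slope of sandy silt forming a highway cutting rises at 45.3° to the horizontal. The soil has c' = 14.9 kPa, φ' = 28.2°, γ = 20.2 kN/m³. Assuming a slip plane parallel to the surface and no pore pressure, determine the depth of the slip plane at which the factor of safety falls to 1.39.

z = 1.72 m

Setting FS = 1.39 in FS = [c' + γz cos²β tanφ'] / [γz sinβ cosβ] and solving for z:
z = c' / [γ cosβ (FS·sinβ − cosβ·tanφ')]
  = 14.9 / [20.2·cos45.3°·(1.39·sin45.3° − cos45.3°·tan28.2°)]
  = 14.9 / [20.2·0.7034·(1.39·0.7108 − 0.7034·0.5362)]
  = 14.9 / 8.6794 = 1.717 m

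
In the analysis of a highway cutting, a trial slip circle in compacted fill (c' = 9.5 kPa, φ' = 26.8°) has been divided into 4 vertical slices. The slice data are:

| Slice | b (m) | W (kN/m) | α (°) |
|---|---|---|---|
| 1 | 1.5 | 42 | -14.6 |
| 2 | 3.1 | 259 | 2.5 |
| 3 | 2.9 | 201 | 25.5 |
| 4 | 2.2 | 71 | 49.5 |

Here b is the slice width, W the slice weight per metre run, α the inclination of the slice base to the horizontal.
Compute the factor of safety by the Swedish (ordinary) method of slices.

FS = 2.64

Ordinary method of slices: FS = Σ[c'·Δl_i + (W_i cosα_i)·tanφ'] / Σ W_i sinα_i, with Δl_i = b_i / cosα_i.
Slice 1: Δl = 1.5/cos(-14.6°) = 1.550 m; N'_1 = 42·cos(-14.6°) = 40.6; c'Δl = 14.73; W sinα = -10.6
Slice 2: Δl = 3.1/cos2.5° = 3.103 m; N'_2 = 259·cos2.5° = 258.8; c'Δl = 29.48; W sinα = 11.3
Slice 3: Δl = 2.9/cos25.5° = 3.213 m; N'_3 = 201·cos25.5° = 181.4; c'Δl = 30.52; W sinα = 86.5
Slice 4: Δl = 2.2/cos49.5° = 3.387 m; N'_4 = 71·cos49.5° = 46.1; c'Δl = 32.18; W sinα = 54.0
Σc'Δl = 106.9 kN/m; ΣN' = 526.9 kN/m; ΣW sinα = 141.2 kN/m
Resisting = 106.9 + 526.9·tan26.8° = 106.9 + 266.2 = 373.1 kN/m
FS = 373.1 / 141.2 = 2.642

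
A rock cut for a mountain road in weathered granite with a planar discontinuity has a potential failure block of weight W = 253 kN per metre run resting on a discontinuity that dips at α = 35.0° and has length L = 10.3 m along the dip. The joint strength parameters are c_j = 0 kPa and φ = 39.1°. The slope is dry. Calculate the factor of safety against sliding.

FS = 1.16

Resolving the block weight along and normal to the plane and applying the Mohr–Coulomb strength on the joint:
N' = W cosα = 253·cos35.0° = 207.2 kN/m
Driving force T = W sinα = 253·sin35.0° = 145.1 kN/m
Resisting force R = c_j·L + N'·tanφ = 0·10.3 + 207.2·tan39.1° = 0.0 + 168.4 = 168.4 kN/m
FS = R / T = 168.4 / 145.1 = 1.161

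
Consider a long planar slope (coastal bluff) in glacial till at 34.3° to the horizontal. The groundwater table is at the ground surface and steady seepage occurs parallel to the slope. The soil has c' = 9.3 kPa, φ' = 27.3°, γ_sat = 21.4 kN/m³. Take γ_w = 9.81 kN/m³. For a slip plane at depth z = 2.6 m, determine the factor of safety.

With seepage parallel to the slope and the water table at the surface, the effective normal stress on the slip plane uses the buoyant unit weight γ' = γ_sat − γ_w while the driving shear stress uses γ_sat:
FS = [c' + γ' z cos²β tanφ'] / [γ_sat z sinβ cosβ]
γ' = 21.4 − 9.81 = 11.59 kN/m³
Numerator = 9.3 + 11.59·2.6·cos²34.3°·tan27.3° = 9.3 + 11.59·2.6·0.6824·0.5161 = 19.914 kPa
Denominator = 21.4·2.6·sin34.3°·cos34.3° = 21.4·2.6·0.5635·0.8261 = 25.902 kPa
FS = 19.914 / 25.902 = 0.769

FS = 0.77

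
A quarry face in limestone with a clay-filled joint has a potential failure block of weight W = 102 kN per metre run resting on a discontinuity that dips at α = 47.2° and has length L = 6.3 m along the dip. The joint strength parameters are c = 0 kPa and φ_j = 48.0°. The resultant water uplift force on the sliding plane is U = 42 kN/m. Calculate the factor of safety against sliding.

FS = 0.41

Resolving the block weight along and normal to the plane and applying the Mohr–Coulomb strength on the joint:
N' = W cosα − U = 102·cos47.2° − 42 = 27.3 kN/m
Driving force T = W sinα = 102·sin47.2° = 74.8 kN/m
Resisting force R = c·L + N'·tanφ_j = 0·6.3 + 27.3·tan48.0° = 0.0 + 30.3 = 30.3 kN/m
FS = R / T = 30.3 / 74.8 = 0.405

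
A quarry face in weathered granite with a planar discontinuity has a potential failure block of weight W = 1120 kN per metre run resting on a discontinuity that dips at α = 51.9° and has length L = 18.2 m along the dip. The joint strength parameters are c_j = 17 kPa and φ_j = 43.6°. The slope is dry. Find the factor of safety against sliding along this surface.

FS = 1.10

Resolving the block weight along and normal to the plane and applying the Mohr–Coulomb strength on the joint:
N' = W cosα = 1120·cos51.9° = 691.1 kN/m
Driving force T = W sinα = 1120·sin51.9° = 881.4 kN/m
Resisting force R = c_j·L + N'·tanφ_j = 17·18.2 + 691.1·tan43.6° = 309.4 + 658.1 = 967.5 kN/m
FS = R / T = 967.5 / 881.4 = 1.098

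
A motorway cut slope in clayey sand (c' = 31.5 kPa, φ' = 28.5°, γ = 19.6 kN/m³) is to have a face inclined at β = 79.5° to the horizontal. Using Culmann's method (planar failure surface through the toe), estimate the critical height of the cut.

Culmann's analysis gives the critical failure plane at α_cr = (β + φ')/2 = (79.5 + 28.5)/2 = 54.0°, and the critical height
H_c = (4c'/γ) · sinβ cosφ' / [1 − cos(β − φ')]
    = (4·31.5/19.6) · sin79.5°·cos28.5° / [1 − cos(51.0°)]
    = 6.429 · 0.9833·0.8788 / [1 − 0.6293]
    = 6.429 · 0.8641 / 0.3707
    = 14.99 m

H_c = 14.99 m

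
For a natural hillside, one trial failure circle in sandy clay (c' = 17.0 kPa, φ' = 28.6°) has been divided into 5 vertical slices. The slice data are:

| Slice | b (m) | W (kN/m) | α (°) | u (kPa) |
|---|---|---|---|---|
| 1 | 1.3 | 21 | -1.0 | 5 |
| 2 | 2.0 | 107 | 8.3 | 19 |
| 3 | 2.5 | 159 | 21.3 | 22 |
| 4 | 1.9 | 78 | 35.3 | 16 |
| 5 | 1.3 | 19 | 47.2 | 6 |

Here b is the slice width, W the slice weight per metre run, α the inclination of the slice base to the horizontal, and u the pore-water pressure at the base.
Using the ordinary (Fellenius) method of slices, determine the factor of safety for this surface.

Ordinary method of slices: FS = Σ[c'·Δl_i + (W_i cosα_i − u_i·Δl_i)·tanφ'] / Σ W_i sinα_i, with Δl_i = b_i / cosα_i.
Slice 1: Δl = 1.3/cos(-1.0°) = 1.300 m; N'_1 = 21·cos(-1.0°) − 5·1.300 = 14.5; c'Δl = 22.10; W sinα = -0.4
Slice 2: Δl = 2.0/cos8.3° = 2.021 m; N'_2 = 107·cos8.3° − 19·2.021 = 67.5; c'Δl = 34.36; W sinα = 15.4
Slice 3: Δl = 2.5/cos21.3° = 2.683 m; N'_3 = 159·cos21.3° − 22·2.683 = 89.1; c'Δl = 45.62; W sinα = 57.8
Slice 4: Δl = 1.9/cos35.3° = 2.328 m; N'_4 = 78·cos35.3° − 16·2.328 = 26.4; c'Δl = 39.58; W sinα = 45.1
Slice 5: Δl = 1.3/cos47.2° = 1.913 m; N'_5 = 19·cos47.2° − 6·1.913 = 1.4; c'Δl = 32.53; W sinα = 13.9
Σc'Δl = 174.2 kN/m; ΣN' = 198.9 kN/m; ΣW sinα = 131.9 kN/m
Resisting = 174.2 + 198.9·tan28.6° = 174.2 + 108.5 = 282.6 kN/m
FS = 282.6 / 131.9 = 2.144

FS = 2.14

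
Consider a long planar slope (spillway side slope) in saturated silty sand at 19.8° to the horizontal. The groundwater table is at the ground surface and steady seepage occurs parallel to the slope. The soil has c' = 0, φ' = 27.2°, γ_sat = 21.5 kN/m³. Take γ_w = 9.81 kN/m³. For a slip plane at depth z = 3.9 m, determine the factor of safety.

With seepage parallel to the slope and the water table at the surface, the effective normal stress on the slip plane uses the buoyant unit weight γ' = γ_sat − γ_w while the driving shear stress uses γ_sat:
FS = [c' + γ' z cos²β tanφ'] / [γ_sat z sinβ cosβ]
(For c' = 0 this reduces to FS = (γ'/γ_sat)·tanφ'/tanβ.)
γ' = 21.5 − 9.81 = 11.69 kN/m³
Numerator = 0.0 + 11.69·3.9·cos²19.8°·tan27.2° = 0.0 + 11.69·3.9·0.8853·0.5139 = 20.742 kPa
Denominator = 21.5·3.9·sin19.8°·cos19.8° = 21.5·3.9·0.3387·0.9409 = 26.724 kPa
FS = 20.742 / 26.724 = 0.776

FS = 0.78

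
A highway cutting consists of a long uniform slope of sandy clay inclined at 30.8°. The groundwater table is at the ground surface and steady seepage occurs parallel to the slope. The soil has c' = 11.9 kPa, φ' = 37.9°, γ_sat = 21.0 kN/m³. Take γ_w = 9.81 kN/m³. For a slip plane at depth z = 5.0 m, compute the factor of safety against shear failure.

FS = 0.95

With seepage parallel to the slope and the water table at the surface, the effective normal stress on the slip plane uses the buoyant unit weight γ' = γ_sat − γ_w while the driving shear stress uses γ_sat:
FS = [c' + γ' z cos²β tanφ'] / [γ_sat z sinβ cosβ]
γ' = 21.0 − 9.81 = 11.19 kN/m³
Numerator = 11.9 + 11.19·5.0·cos²30.8°·tan37.9° = 11.9 + 11.19·5.0·0.7378·0.7785 = 44.036 kPa
Denominator = 21.0·5.0·sin30.8°·cos30.8° = 21.0·5.0·0.5120·0.8590 = 46.182 kPa
FS = 44.036 / 46.182 = 0.954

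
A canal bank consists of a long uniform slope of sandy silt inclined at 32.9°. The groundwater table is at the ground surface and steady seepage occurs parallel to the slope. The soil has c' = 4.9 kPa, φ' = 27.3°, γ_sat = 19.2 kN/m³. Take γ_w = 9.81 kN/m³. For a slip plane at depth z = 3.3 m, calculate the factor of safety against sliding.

FS = 0.56

With seepage parallel to the slope and the water table at the surface, the effective normal stress on the slip plane uses the buoyant unit weight γ' = γ_sat − γ_w while the driving shear stress uses γ_sat:
FS = [c' + γ' z cos²β tanφ'] / [γ_sat z sinβ cosβ]
γ' = 19.2 − 9.81 = 9.39 kN/m³
Numerator = 4.9 + 9.39·3.3·cos²32.9°·tan27.3° = 4.9 + 9.39·3.3·0.7050·0.5161 = 16.175 kPa
Denominator = 19.2·3.3·sin32.9°·cos32.9° = 19.2·3.3·0.5432·0.8396 = 28.896 kPa
FS = 16.175 / 28.896 = 0.560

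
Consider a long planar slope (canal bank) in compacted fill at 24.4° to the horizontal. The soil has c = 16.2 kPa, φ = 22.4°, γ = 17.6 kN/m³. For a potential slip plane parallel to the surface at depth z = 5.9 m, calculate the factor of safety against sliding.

For an infinite slope with a slip plane parallel to the surface (no pore pressure): FS = [c + γz cos²β tanφ] / [γz sinβ cosβ].
γz = 17.6·5.9 = 103.84 kN/m²
Numerator = 16.2 + 103.84·cos²24.4°·tan22.4° = 16.2 + 103.84·0.8293·0.4122 = 51.696 kPa
Denominator = 103.84·sin24.4°·cos24.4° = 103.84·0.4131·0.9107 = 39.065 kPa
FS = 51.696 / 39.065 = 1.323

FS = 1.32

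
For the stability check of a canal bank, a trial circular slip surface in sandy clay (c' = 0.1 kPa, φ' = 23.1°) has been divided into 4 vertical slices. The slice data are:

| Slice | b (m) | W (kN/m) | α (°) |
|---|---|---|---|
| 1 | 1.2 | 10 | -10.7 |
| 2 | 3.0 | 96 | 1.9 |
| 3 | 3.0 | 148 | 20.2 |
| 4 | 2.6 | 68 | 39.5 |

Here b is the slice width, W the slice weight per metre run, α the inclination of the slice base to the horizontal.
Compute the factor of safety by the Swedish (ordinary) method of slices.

FS = 1.34

Ordinary method of slices: FS = Σ[c'·Δl_i + (W_i cosα_i)·tanφ'] / Σ W_i sinα_i, with Δl_i = b_i / cosα_i.
Slice 1: Δl = 1.2/cos(-10.7°) = 1.221 m; N'_1 = 10·cos(-10.7°) = 9.8; c'Δl = 0.12; W sinα = -1.9
Slice 2: Δl = 3.0/cos1.9° = 3.002 m; N'_2 = 96·cos1.9° = 95.9; c'Δl = 0.30; W sinα = 3.2
Slice 3: Δl = 3.0/cos20.2° = 3.197 m; N'_3 = 148·cos20.2° = 138.9; c'Δl = 0.32; W sinα = 51.1
Slice 4: Δl = 2.6/cos39.5° = 3.370 m; N'_4 = 68·cos39.5° = 52.5; c'Δl = 0.34; W sinα = 43.3
Σc'Δl = 1.1 kN/m; ΣN' = 297.1 kN/m; ΣW sinα = 95.7 kN/m
Resisting = 1.1 + 297.1·tan23.1° = 1.1 + 126.7 = 127.8 kN/m
FS = 127.8 / 95.7 = 1.336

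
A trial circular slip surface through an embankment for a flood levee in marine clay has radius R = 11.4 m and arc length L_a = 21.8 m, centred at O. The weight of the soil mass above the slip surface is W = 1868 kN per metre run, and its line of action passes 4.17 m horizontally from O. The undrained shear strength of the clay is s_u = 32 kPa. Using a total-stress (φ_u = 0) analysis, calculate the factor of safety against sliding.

Taking moments about the centre O, the resisting moment is provided by the undrained shear strength acting along the arc:
M_R = s_u·L_a·R = 32·21.80·11.4 = 7952.6 kN·m/m
M_D = W·d = 1868·4.17 = 7789.6 kN·m/m
FS = M_R / M_D = 7952.6 / 7789.6 = 1.021

FS = 1.02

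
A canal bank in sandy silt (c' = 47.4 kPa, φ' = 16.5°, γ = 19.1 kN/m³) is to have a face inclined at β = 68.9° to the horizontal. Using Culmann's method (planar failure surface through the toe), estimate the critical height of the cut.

H_c = 22.78 m

Culmann's analysis gives the critical failure plane at α_cr = (β + φ')/2 = (68.9 + 16.5)/2 = 42.7°, and the critical height
H_c = (4c'/γ) · sinβ cosφ' / [1 − cos(β − φ')]
    = (4·47.4/19.1) · sin68.9°·cos16.5° / [1 − cos(52.4°)]
    = 9.927 · 0.9330·0.9588 / [1 − 0.6101]
    = 9.927 · 0.8945 / 0.3899
    = 22.78 m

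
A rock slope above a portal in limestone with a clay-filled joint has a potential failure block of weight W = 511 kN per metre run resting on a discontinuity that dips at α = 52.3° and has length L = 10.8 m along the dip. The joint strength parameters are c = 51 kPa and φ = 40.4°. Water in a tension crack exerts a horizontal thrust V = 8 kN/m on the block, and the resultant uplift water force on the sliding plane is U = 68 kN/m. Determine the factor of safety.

Resolving the block weight along and normal to the plane and applying the Mohr–Coulomb strength on the joint:
N' = W cosα − U − V sinα = 511·cos52.3° − 68 − 8·sin52.3° = 238.2 kN/m
Driving force T = W sinα + V cosα = 511·sin52.3° + 8·cos52.3° = 409.2 kN/m
Resisting force R = c·L + N'·tanφ = 51·10.8 + 238.2·tan40.4° = 550.8 + 202.7 = 753.5 kN/m
FS = R / T = 753.5 / 409.2 = 1.841

FS = 1.84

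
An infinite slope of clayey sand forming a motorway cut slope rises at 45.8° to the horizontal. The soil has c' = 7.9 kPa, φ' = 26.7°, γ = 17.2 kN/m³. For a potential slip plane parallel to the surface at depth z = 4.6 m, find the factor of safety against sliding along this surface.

FS = 0.69

For an infinite slope with a slip plane parallel to the surface (no pore pressure): FS = [c' + γz cos²β tanφ'] / [γz sinβ cosβ].
γz = 17.2·4.6 = 79.12 kN/m²
Numerator = 7.9 + 79.12·cos²45.8°·tan26.7° = 7.9 + 79.12·0.4860·0.5029 = 27.241 kPa
Denominator = 79.12·sin45.8°·cos45.8° = 79.12·0.7169·0.6972 = 39.545 kPa
FS = 27.241 / 39.545 = 0.689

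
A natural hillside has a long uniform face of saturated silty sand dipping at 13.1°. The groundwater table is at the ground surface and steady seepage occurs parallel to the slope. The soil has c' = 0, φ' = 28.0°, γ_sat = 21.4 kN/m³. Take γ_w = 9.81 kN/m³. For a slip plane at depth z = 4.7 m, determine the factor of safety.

With seepage parallel to the slope and the water table at the surface, the effective normal stress on the slip plane uses the buoyant unit weight γ' = γ_sat − γ_w while the driving shear stress uses γ_sat:
FS = [c' + γ' z cos²β tanφ'] / [γ_sat z sinβ cosβ]
(For c' = 0 this reduces to FS = (γ'/γ_sat)·tanφ'/tanβ.)
γ' = 21.4 − 9.81 = 11.59 kN/m³
Numerator = 0.0 + 11.59·4.7·cos²13.1°·tan28.0° = 0.0 + 11.59·4.7·0.9486·0.5317 = 27.476 kPa
Denominator = 21.4·4.7·sin13.1°·cos13.1° = 21.4·4.7·0.2267·0.9740 = 22.203 kPa
FS = 27.476 / 22.203 = 1.237

FS = 1.24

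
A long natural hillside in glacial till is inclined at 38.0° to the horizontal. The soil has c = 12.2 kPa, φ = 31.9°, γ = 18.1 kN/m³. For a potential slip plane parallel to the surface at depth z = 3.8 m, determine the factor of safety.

For an infinite slope with a slip plane parallel to the surface (no pore pressure): FS = [c + γz cos²β tanφ] / [γz sinβ cosβ].
γz = 18.1·3.8 = 68.78 kN/m²
Numerator = 12.2 + 68.78·cos²38.0°·tan31.9° = 12.2 + 68.78·0.6210·0.6224 = 38.784 kPa
Denominator = 68.78·sin38.0°·cos38.0° = 68.78·0.6157·0.7880 = 33.368 kPa
FS = 38.784 / 33.368 = 1.162

FS = 1.16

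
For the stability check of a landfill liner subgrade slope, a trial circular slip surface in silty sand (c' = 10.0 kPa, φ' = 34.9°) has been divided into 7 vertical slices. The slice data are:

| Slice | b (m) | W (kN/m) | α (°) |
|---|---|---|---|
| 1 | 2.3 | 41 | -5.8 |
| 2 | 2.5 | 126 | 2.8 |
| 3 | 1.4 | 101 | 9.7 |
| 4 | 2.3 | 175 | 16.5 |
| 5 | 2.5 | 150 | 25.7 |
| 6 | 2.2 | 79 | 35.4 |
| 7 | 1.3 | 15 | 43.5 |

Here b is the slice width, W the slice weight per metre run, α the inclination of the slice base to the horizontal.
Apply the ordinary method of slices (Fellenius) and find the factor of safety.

FS = 3.21

Ordinary method of slices: FS = Σ[c'·Δl_i + (W_i cosα_i)·tanφ'] / Σ W_i sinα_i, with Δl_i = b_i / cosα_i.
Slice 1: Δl = 2.3/cos(-5.8°) = 2.312 m; N'_1 = 41·cos(-5.8°) = 40.8; c'Δl = 23.12; W sinα = -4.1
Slice 2: Δl = 2.5/cos2.8° = 2.503 m; N'_2 = 126·cos2.8° = 125.8; c'Δl = 25.03; W sinα = 6.2
Slice 3: Δl = 1.4/cos9.7° = 1.420 m; N'_3 = 101·cos9.7° = 99.6; c'Δl = 14.20; W sinα = 17.0
Slice 4: Δl = 2.3/cos16.5° = 2.399 m; N'_4 = 175·cos16.5° = 167.8; c'Δl = 23.99; W sinα = 49.7
Slice 5: Δl = 2.5/cos25.7° = 2.774 m; N'_5 = 150·cos25.7° = 135.2; c'Δl = 27.74; W sinα = 65.0
Slice 6: Δl = 2.2/cos35.4° = 2.699 m; N'_6 = 79·cos35.4° = 64.4; c'Δl = 26.99; W sinα = 45.8
Slice 7: Δl = 1.3/cos43.5° = 1.792 m; N'_7 = 15·cos43.5° = 10.9; c'Δl = 17.92; W sinα = 10.3
Σc'Δl = 159.0 kN/m; ΣN' = 644.4 kN/m; ΣW sinα = 189.9 kN/m
Resisting = 159.0 + 644.4·tan34.9° = 159.0 + 449.6 = 608.6 kN/m
FS = 608.6 / 189.9 = 3.205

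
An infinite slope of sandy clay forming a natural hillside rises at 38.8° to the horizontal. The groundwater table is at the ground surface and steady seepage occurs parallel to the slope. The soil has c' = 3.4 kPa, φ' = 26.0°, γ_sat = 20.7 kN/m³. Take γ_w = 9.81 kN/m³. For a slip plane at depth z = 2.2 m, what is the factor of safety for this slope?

FS = 0.47

With seepage parallel to the slope and the water table at the surface, the effective normal stress on the slip plane uses the buoyant unit weight γ' = γ_sat − γ_w while the driving shear stress uses γ_sat:
FS = [c' + γ' z cos²β tanφ'] / [γ_sat z sinβ cosβ]
γ' = 20.7 − 9.81 = 10.89 kN/m³
Numerator = 3.4 + 10.89·2.2·cos²38.8°·tan26.0° = 3.4 + 10.89·2.2·0.6074·0.4877 = 10.497 kPa
Denominator = 20.7·2.2·sin38.8°·cos38.8° = 20.7·2.2·0.6266·0.7793 = 22.239 kPa
FS = 10.497 / 22.239 = 0.472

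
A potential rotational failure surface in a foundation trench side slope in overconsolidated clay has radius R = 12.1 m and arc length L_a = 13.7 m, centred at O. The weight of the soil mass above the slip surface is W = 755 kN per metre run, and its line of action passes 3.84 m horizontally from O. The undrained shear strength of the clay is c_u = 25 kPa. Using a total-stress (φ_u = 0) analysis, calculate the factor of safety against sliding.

Taking moments about the centre O, the resisting moment is provided by the undrained shear strength acting along the arc:
M_R = c_u·L_a·R = 25·13.70·12.1 = 4144.2 kN·m/m
M_D = W·d = 755·3.84 = 2899.2 kN·m/m
FS = M_R / M_D = 4144.2 / 2899.2 = 1.429

FS = 1.43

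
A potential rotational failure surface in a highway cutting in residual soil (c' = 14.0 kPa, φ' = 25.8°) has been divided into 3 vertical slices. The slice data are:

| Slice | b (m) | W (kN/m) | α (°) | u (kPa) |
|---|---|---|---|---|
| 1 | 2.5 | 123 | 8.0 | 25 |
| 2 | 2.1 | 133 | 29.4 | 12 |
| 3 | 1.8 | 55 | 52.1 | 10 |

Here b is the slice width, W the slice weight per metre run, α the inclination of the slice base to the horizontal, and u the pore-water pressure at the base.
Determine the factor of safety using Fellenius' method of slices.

Ordinary method of slices: FS = Σ[c'·Δl_i + (W_i cosα_i − u_i·Δl_i)·tanφ'] / Σ W_i sinα_i, with Δl_i = b_i / cosα_i.
Slice 1: Δl = 2.5/cos8.0° = 2.525 m; N'_1 = 123·cos8.0° − 25·2.525 = 58.7; c'Δl = 35.34; W sinα = 17.1
Slice 2: Δl = 2.1/cos29.4° = 2.410 m; N'_2 = 133·cos29.4° − 12·2.410 = 86.9; c'Δl = 33.75; W sinα = 65.3
Slice 3: Δl = 1.8/cos52.1° = 2.930 m; N'_3 = 55·cos52.1° − 10·2.930 = 4.5; c'Δl = 41.02; W sinα = 43.4
Σc'Δl = 110.1 kN/m; ΣN' = 150.1 kN/m; ΣW sinα = 125.8 kN/m
Resisting = 110.1 + 150.1·tan25.8° = 110.1 + 72.6 = 182.7 kN/m
FS = 182.7 / 125.8 = 1.452

FS = 1.45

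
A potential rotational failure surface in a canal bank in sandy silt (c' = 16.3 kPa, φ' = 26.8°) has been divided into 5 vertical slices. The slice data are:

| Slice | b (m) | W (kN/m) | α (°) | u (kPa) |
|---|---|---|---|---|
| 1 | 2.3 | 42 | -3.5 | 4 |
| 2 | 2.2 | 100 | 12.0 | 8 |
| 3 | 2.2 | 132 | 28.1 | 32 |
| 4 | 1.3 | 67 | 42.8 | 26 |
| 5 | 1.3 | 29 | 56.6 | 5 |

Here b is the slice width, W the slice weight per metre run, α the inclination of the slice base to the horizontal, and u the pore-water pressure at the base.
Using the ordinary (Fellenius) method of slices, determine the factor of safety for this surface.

Ordinary method of slices: FS = Σ[c'·Δl_i + (W_i cosα_i − u_i·Δl_i)·tanφ'] / Σ W_i sinα_i, with Δl_i = b_i / cosα_i.
Slice 1: Δl = 2.3/cos(-3.5°) = 2.304 m; N'_1 = 42·cos(-3.5°) − 4·2.304 = 32.7; c'Δl = 37.56; W sinα = -2.6
Slice 2: Δl = 2.2/cos12.0° = 2.249 m; N'_2 = 100·cos12.0° − 8·2.249 = 79.8; c'Δl = 36.66; W sinα = 20.8
Slice 3: Δl = 2.2/cos28.1° = 2.494 m; N'_3 = 132·cos28.1° − 32·2.494 = 36.6; c'Δl = 40.65; W sinα = 62.2
Slice 4: Δl = 1.3/cos42.8° = 1.772 m; N'_4 = 67·cos42.8° − 26·1.772 = 3.1; c'Δl = 28.88; W sinα = 45.5
Slice 5: Δl = 1.3/cos56.6° = 2.362 m; N'_5 = 29·cos56.6° − 5·2.362 = 4.2; c'Δl = 38.49; W sinα = 24.2
Σc'Δl = 182.2 kN/m; ΣN' = 156.4 kN/m; ΣW sinα = 150.1 kN/m
Resisting = 182.2 + 156.4·tan26.8° = 182.2 + 79.0 = 261.3 kN/m
FS = 261.3 / 150.1 = 1.740

FS = 1.74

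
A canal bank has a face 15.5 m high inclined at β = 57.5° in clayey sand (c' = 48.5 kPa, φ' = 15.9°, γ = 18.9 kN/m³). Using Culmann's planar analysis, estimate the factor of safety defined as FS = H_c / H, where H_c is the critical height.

H_c = (4c'/γ) · sinβ cosφ' / [1 − cos(β − φ')]
    = (4·48.5/18.9) · sin57.5°·cos15.9° / [1 − cos41.6°]
    = 10.265 · 0.8111 / 0.2522 = 33.01 m
FS = H_c / H = 33.01 / 15.5 = 2.130

FS = 2.13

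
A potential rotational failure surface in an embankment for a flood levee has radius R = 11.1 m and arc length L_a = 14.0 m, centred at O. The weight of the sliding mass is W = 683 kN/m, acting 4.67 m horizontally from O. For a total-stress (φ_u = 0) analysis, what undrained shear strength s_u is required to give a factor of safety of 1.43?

FS = s_u·L_a·R / (W·d), so s_u = FS·W·d / (L_a·R).
s_u = 1.43·683·4.67 / (14.00·11.1) = 4561.1 / 155.40 = 29.35 kPa

s_u = 29.4 kPa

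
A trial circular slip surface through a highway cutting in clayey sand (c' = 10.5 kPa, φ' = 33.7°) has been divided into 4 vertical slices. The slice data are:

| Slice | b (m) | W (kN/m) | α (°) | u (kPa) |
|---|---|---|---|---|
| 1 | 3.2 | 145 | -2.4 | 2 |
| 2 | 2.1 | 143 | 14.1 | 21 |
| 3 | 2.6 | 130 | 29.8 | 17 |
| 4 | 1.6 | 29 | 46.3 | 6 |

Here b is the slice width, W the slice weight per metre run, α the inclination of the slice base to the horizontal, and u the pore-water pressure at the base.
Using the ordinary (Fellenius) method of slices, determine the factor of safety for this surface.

FS = 2.73

Ordinary method of slices: FS = Σ[c'·Δl_i + (W_i cosα_i − u_i·Δl_i)·tanφ'] / Σ W_i sinα_i, with Δl_i = b_i / cosα_i.
Slice 1: Δl = 3.2/cos(-2.4°) = 3.203 m; N'_1 = 145·cos(-2.4°) − 2·3.203 = 138.5; c'Δl = 33.63; W sinα = -6.1
Slice 2: Δl = 2.1/cos14.1° = 2.165 m; N'_2 = 143·cos14.1° − 21·2.165 = 93.2; c'Δl = 22.73; W sinα = 34.8
Slice 3: Δl = 2.6/cos29.8° = 2.996 m; N'_3 = 130·cos29.8° − 17·2.996 = 61.9; c'Δl = 31.46; W sinα = 64.6
Slice 4: Δl = 1.6/cos46.3° = 2.316 m; N'_4 = 29·cos46.3° − 6·2.316 = 6.1; c'Δl = 24.32; W sinα = 21.0
Σc'Δl = 112.1 kN/m; ΣN' = 299.7 kN/m; ΣW sinα = 114.3 kN/m
Resisting = 112.1 + 299.7·tan33.7° = 112.1 + 199.9 = 312.0 kN/m
FS = 312.0 / 114.3 = 2.729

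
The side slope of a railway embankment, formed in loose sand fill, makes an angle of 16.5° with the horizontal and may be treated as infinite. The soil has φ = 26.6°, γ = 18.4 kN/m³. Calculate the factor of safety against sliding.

FS = 1.69

For a dry cohesionless infinite slope the factor of safety is FS = tanφ / tanβ.
FS = tan26.6° / tan16.5° = 0.5008 / 0.2962 = 1.691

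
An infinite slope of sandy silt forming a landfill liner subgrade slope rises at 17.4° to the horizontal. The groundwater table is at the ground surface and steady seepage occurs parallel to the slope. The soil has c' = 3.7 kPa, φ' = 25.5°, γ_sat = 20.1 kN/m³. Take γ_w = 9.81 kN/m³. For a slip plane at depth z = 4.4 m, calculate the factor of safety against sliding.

With seepage parallel to the slope and the water table at the surface, the effective normal stress on the slip plane uses the buoyant unit weight γ' = γ_sat − γ_w while the driving shear stress uses γ_sat:
FS = [c' + γ' z cos²β tanφ'] / [γ_sat z sinβ cosβ]
γ' = 20.1 − 9.81 = 10.29 kN/m³
Numerator = 3.7 + 10.29·4.4·cos²17.4°·tan25.5° = 3.7 + 10.29·4.4·0.9106·0.4770 = 23.364 kPa
Denominator = 20.1·4.4·sin17.4°·cos17.4° = 20.1·4.4·0.2990·0.9542 = 25.237 kPa
FS = 23.364 / 25.237 = 0.926

FS = 0.93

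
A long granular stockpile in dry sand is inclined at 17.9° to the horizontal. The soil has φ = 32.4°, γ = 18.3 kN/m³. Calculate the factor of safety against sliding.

For a dry cohesionless infinite slope the factor of safety is FS = tanφ / tanβ.
FS = tan32.4° / tan17.9° = 0.6346 / 0.3230 = 1.965

FS = 1.96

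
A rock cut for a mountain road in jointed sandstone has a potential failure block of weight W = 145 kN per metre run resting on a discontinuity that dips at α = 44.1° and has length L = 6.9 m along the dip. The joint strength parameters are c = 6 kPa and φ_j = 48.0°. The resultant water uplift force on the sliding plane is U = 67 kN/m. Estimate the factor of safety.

FS = 0.82

Resolving the block weight along and normal to the plane and applying the Mohr–Coulomb strength on the joint:
N' = W cosα − U = 145·cos44.1° − 67 = 37.1 kN/m
Driving force T = W sinα = 145·sin44.1° = 100.9 kN/m
Resisting force R = c·L + N'·tanφ_j = 6·6.9 + 37.1·tan48.0° = 41.4 + 41.2 = 82.6 kN/m
FS = R / T = 82.6 / 100.9 = 0.819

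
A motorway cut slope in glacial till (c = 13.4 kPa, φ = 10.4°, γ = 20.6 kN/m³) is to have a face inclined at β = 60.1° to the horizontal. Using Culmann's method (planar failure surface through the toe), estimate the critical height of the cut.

Culmann's analysis gives the critical failure plane at α_cr = (β + φ)/2 = (60.1 + 10.4)/2 = 35.2°, and the critical height
H_c = (4c/γ) · sinβ cosφ / [1 − cos(β − φ)]
    = (4·13.4/20.6) · sin60.1°·cos10.4° / [1 − cos(49.7°)]
    = 2.602 · 0.8669·0.9836 / [1 − 0.6468]
    = 2.602 · 0.8527 / 0.3532
    = 6.28 m

H_c = 6.28 m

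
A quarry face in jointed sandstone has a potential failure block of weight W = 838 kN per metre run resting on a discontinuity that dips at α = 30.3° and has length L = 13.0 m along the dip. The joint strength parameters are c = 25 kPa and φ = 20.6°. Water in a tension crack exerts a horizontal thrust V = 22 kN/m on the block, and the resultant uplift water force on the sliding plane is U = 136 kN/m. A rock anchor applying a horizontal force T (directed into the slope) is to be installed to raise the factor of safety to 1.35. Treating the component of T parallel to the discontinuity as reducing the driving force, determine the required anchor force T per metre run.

T = 40 kN/m

Resolving forces along and normal to the sliding plane, with the horizontal anchor force T adding T·sinα to the effective normal force and T·cosα acting up the plane against the driving force:
FS = [cL + (W cosα − U − V sinα + T sinα) tanφ] / [W sinα + V cosα − T cosα]
Without the anchor: N' = 576.4 kN/m, driving T_d = 441.8 kN/m, resisting R = 25·13.0 + 576.4·tan20.6° = 541.7 kN/m, FS = 1.23.
Setting FS = 1.35 and solving for T:
1.35·(441.8 − T cos30.3°) = 541.7 + T sin30.3°·tan20.6°
T·(sin30.3°·tan20.6° + 1.35·cos30.3°) = 1.35·441.8 − 541.7
T·(0.5045·0.3759 + 1.35·0.8634) = 596.4 − 541.7 = 54.8
T·1.3552 = 54.8
T = 40.4 kN/m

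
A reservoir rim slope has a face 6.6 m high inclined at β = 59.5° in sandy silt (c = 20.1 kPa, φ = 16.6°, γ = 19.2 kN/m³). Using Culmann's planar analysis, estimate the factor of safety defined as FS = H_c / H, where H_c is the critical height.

H_c = (4c/γ) · sinβ cosφ / [1 − cos(β − φ)]
    = (4·20.1/19.2) · sin59.5°·cos16.6° / [1 − cos42.9°]
    = 4.188 · 0.8257 / 0.2675 = 12.93 m
FS = H_c / H = 12.93 / 6.6 = 1.959

FS = 1.96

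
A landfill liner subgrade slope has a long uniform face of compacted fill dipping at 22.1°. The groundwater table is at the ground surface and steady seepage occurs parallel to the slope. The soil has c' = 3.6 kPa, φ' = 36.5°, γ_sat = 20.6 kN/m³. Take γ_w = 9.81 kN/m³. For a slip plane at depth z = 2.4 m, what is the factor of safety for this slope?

With seepage parallel to the slope and the water table at the surface, the effective normal stress on the slip plane uses the buoyant unit weight γ' = γ_sat − γ_w while the driving shear stress uses γ_sat:
FS = [c' + γ' z cos²β tanφ'] / [γ_sat z sinβ cosβ]
γ' = 20.6 − 9.81 = 10.79 kN/m³
Numerator = 3.6 + 10.79·2.4·cos²22.1°·tan36.5° = 3.6 + 10.79·2.4·0.8585·0.7400 = 20.050 kPa
Denominator = 20.6·2.4·sin22.1°·cos22.1° = 20.6·2.4·0.3762·0.9265 = 17.234 kPa
FS = 20.050 / 17.234 = 1.163

FS = 1.16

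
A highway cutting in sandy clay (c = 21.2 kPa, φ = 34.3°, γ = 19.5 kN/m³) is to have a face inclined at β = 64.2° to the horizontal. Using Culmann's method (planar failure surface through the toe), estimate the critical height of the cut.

Culmann's analysis gives the critical failure plane at α_cr = (β + φ)/2 = (64.2 + 34.3)/2 = 49.2°, and the critical height
H_c = (4c/γ) · sinβ cosφ / [1 − cos(β − φ)]
    = (4·21.2/19.5) · sin64.2°·cos34.3° / [1 − cos(29.9°)]
    = 4.349 · 0.9003·0.8261 / [1 − 0.8669]
    = 4.349 · 0.7438 / 0.1331
    = 24.30 m

H_c = 24.30 m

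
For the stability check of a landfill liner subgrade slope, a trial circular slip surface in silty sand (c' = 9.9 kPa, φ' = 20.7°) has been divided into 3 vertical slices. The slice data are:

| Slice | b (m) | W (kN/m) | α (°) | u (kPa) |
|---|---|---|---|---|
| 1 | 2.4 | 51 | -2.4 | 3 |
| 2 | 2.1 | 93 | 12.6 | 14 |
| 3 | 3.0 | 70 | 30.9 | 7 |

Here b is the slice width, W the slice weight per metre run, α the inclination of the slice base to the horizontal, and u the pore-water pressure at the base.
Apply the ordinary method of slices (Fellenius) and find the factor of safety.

FS = 2.45

Ordinary method of slices: FS = Σ[c'·Δl_i + (W_i cosα_i − u_i·Δl_i)·tanφ'] / Σ W_i sinα_i, with Δl_i = b_i / cosα_i.
Slice 1: Δl = 2.4/cos(-2.4°) = 2.402 m; N'_1 = 51·cos(-2.4°) − 3·2.402 = 43.7; c'Δl = 23.78; W sinα = -2.1
Slice 2: Δl = 2.1/cos12.6° = 2.152 m; N'_2 = 93·cos12.6° − 14·2.152 = 60.6; c'Δl = 21.30; W sinα = 20.3
Slice 3: Δl = 3.0/cos30.9° = 3.496 m; N'_3 = 70·cos30.9° − 7·3.496 = 35.6; c'Δl = 34.61; W sinα = 35.9
Σc'Δl = 79.7 kN/m; ΣN' = 140.0 kN/m; ΣW sinα = 54.1 kN/m
Resisting = 79.7 + 140.0·tan20.7° = 79.7 + 52.9 = 132.6 kN/m
FS = 132.6 / 54.1 = 2.451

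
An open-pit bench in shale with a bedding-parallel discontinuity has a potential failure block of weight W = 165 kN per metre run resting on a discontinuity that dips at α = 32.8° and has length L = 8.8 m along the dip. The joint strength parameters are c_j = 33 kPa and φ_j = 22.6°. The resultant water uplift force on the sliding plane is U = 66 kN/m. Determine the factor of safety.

FS = 3.59

Resolving the block weight along and normal to the plane and applying the Mohr–Coulomb strength on the joint:
N' = W cosα − U = 165·cos32.8° − 66 = 72.7 kN/m
Driving force T = W sinα = 165·sin32.8° = 89.4 kN/m
Resisting force R = c_j·L + N'·tanφ_j = 33·8.8 + 72.7·tan22.6° = 290.4 + 30.3 = 320.7 kN/m
FS = R / T = 320.7 / 89.4 = 3.588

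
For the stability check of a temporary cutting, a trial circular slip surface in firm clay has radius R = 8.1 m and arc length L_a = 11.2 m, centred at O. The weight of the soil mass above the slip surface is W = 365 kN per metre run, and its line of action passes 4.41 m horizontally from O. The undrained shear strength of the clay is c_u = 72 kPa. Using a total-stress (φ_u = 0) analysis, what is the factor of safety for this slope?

FS = 4.06

Taking moments about the centre O, the resisting moment is provided by the undrained shear strength acting along the arc:
M_R = c_u·L_a·R = 72·11.20·8.1 = 6531.8 kN·m/m
M_D = W·d = 365·4.41 = 1609.7 kN·m/m
FS = M_R / M_D = 6531.8 / 1609.7 = 4.058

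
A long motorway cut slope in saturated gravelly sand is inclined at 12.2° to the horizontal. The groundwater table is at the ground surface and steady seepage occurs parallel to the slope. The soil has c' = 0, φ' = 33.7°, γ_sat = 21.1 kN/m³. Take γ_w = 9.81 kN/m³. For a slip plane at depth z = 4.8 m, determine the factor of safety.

FS = 1.65

With seepage parallel to the slope and the water table at the surface, the effective normal stress on the slip plane uses the buoyant unit weight γ' = γ_sat − γ_w while the driving shear stress uses γ_sat:
FS = [c' + γ' z cos²β tanφ'] / [γ_sat z sinβ cosβ]
(For c' = 0 this reduces to FS = (γ'/γ_sat)·tanφ'/tanβ.)
γ' = 21.1 − 9.81 = 11.29 kN/m³
Numerator = 0.0 + 11.29·4.8·cos²12.2°·tan33.7° = 0.0 + 11.29·4.8·0.9553·0.6669 = 34.528 kPa
Denominator = 21.1·4.8·sin12.2°·cos12.2° = 21.1·4.8·0.2113·0.9774 = 20.920 kPa
FS = 34.528 / 20.920 = 1.650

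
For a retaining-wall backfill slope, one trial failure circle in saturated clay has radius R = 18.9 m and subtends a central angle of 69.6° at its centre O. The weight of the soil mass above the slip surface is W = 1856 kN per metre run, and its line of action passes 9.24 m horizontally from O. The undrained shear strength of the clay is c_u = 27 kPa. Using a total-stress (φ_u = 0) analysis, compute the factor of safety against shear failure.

Taking moments about the centre O, the resisting moment is provided by the undrained shear strength acting along the arc:
Arc length L_a = R·θ = 18.9·(69.6°·π/180) = 18.9·1.2147 = 22.96 m
M_R = c_u·L_a·R = 27·22.96·18.9 = 11715.9 kN·m/m
M_D = W·d = 1856·9.24 = 17149.4 kN·m/m
FS = M_R / M_D = 11715.9 / 17149.4 = 0.683

FS = 0.68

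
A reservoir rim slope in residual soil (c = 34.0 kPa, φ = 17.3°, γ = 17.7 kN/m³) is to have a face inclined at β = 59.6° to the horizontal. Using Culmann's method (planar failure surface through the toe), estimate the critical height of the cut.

Culmann's analysis gives the critical failure plane at α_cr = (β + φ)/2 = (59.6 + 17.3)/2 = 38.5°, and the critical height
H_c = (4c/γ) · sinβ cosφ / [1 − cos(β − φ)]
    = (4·34.0/17.7) · sin59.6°·cos17.3° / [1 − cos(42.3°)]
    = 7.684 · 0.8625·0.9548 / [1 − 0.7396]
    = 7.684 · 0.8235 / 0.2604
    = 24.30 m

H_c = 24.30 m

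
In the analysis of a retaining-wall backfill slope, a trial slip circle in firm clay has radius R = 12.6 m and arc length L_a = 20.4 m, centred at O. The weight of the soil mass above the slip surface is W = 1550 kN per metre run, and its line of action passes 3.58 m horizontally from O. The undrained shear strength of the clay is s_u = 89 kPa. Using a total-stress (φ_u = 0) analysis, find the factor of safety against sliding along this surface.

FS = 4.12

Taking moments about the centre O, the resisting moment is provided by the undrained shear strength acting along the arc:
M_R = s_u·L_a·R = 89·20.40·12.6 = 22876.6 kN·m/m
M_D = W·d = 1550·3.58 = 5549.0 kN·m/m
FS = M_R / M_D = 22876.6 / 5549.0 = 4.123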